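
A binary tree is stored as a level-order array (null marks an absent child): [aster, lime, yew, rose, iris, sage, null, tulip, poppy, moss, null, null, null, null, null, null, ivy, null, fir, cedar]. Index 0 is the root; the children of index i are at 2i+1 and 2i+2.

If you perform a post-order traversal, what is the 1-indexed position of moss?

Post-order visits the left subtree, then the right subtree, then the node.
At aster: go left to lime.
  At lime: go left to rose.
    At rose: go left to tulip.
      At tulip: no left child.
      At tulip: go right to ivy.
        ivy is a leaf — visit ivy.
      Visit tulip.
    At rose: go right to poppy.
      At poppy: no left child.
      At poppy: go right to fir.
        fir is a leaf — visit fir.
      Visit poppy.
    Visit rose.
  At lime: go right to iris.
    At iris: go left to moss.
      At moss: go left to cedar.
        cedar is a leaf — visit cedar.
      At moss: no right child.
      Visit moss.
    At iris: no right child.
    Visit iris.
  Visit lime.
At aster: go right to yew.
  At yew: go left to sage.
    sage is a leaf — visit sage.
  At yew: no right child.
  Visit yew.
Visit aster.
Full post-order sequence: ivy, tulip, fir, poppy, rose, cedar, moss, iris, lime, sage, yew, aster.

7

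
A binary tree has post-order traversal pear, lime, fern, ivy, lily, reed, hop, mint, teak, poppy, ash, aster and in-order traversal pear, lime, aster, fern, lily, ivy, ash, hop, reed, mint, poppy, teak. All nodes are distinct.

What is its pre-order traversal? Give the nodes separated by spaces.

The last element of post-order is the root; it splits in-order into left and right subtrees.
Root aster: left subtree has 2 nodes {pear, lime}, right has 9 {fern, lily, ivy, ash, hop, reed, mint, poppy, teak}.
  Root lime: left subtree has 1 node {pear}, right has 0 { }.
  Root ash: left subtree has 3 nodes {fern, lily, ivy}, right has 5 {hop, reed, mint, poppy, teak}.
    Root lily: left subtree has 1 node {fern}, right has 1 {ivy}.
    Root poppy: left subtree has 3 nodes {hop, reed, mint}, right has 1 {teak}.
      Root mint: left subtree has 2 nodes {hop, reed}, right has 0 { }.
        Root hop: left subtree has 0 nodes { }, right has 1 {reed}.

aster lime pear ash lily fern ivy poppy mint hop reed teak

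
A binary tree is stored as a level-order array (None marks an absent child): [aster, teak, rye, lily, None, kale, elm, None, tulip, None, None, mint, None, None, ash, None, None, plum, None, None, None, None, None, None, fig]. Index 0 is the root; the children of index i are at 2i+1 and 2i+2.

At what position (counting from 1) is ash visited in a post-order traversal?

8

Post-order visits the left subtree, then the right subtree, then the node.
At aster: go left to teak.
  At teak: go left to lily.
    At lily: no left child.
    At lily: go right to tulip.
      At tulip: go left to plum.
        plum is a leaf — visit plum.
      At tulip: no right child.
      Visit tulip.
    Visit lily.
  At teak: no right child.
  Visit teak.
At aster: go right to rye.
  At rye: go left to kale.
    At kale: go left to mint.
      At mint: no left child.
      At mint: go right to fig.
        fig is a leaf — visit fig.
      Visit mint.
    At kale: no right child.
    Visit kale.
  At rye: go right to elm.
    At elm: no left child.
    At elm: go right to ash.
      ash is a leaf — visit ash.
    Visit elm.
  Visit rye.
Visit aster.
Full post-order sequence: plum, tulip, lily, teak, fig, mint, kale, ash, elm, rye, aster.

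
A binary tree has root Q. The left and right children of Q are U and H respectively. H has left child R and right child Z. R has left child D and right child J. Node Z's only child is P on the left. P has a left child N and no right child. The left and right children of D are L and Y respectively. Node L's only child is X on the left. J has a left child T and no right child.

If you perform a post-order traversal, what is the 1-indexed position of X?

2

Post-order visits the left subtree, then the right subtree, then the node.
At Q: go left to U.
  U is a leaf — visit U.
At Q: go right to H.
  At H: go left to R.
    At R: go left to D.
      At D: go left to L.
        At L: go left to X.
          X is a leaf — visit X.
        At L: no right child.
        Visit L.
      At D: go right to Y.
        Y is a leaf — visit Y.
      Visit D.
    At R: go right to J.
      At J: go left to T.
        T is a leaf — visit T.
      At J: no right child.
      Visit J.
    Visit R.
  At H: go right to Z.
    At Z: go left to P.
      At P: go left to N.
        N is a leaf — visit N.
      At P: no right child.
      Visit P.
    At Z: no right child.
    Visit Z.
  Visit H.
Visit Q.
Full post-order sequence: U, X, L, Y, D, T, J, R, N, P, Z, H, Q.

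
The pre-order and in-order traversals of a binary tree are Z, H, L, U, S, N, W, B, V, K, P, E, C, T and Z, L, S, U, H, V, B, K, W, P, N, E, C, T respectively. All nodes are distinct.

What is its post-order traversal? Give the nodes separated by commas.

S, U, L, V, K, B, P, W, T, C, E, N, H, Z

The first element of pre-order is the root; it splits in-order into left and right subtrees.
Root Z: left subtree has 0 nodes { }, right has 13 {L, S, U, H, V, B, K, W, P, N, E, C, T}.
  Root H: left subtree has 3 nodes {L, S, U}, right has 9 {V, B, K, W, P, N, E, C, T}.
    Root L: left subtree has 0 nodes { }, right has 2 {S, U}.
      Root U: left subtree has 1 node {S}, right has 0 { }.
    Root N: left subtree has 5 nodes {V, B, K, W, P}, right has 3 {E, C, T}.
      Root W: left subtree has 3 nodes {V, B, K}, right has 1 {P}.
        Root B: left subtree has 1 node {V}, right has 1 {K}.
      Root E: left subtree has 0 nodes { }, right has 2 {C, T}.
        Root C: left subtree has 0 nodes { }, right has 1 {T}.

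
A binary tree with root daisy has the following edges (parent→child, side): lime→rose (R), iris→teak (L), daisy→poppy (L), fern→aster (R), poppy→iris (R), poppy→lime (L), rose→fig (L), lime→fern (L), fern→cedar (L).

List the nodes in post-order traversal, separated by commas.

cedar, aster, fern, fig, rose, lime, teak, iris, poppy, daisy

Post-order visits the left subtree, then the right subtree, then the node.
At daisy: go left to poppy.
  At poppy: go left to lime.
    At lime: go left to fern.
      At fern: go left to cedar.
        cedar is a leaf — visit cedar.
      At fern: go right to aster.
        aster is a leaf — visit aster.
      Visit fern.
    At lime: go right to rose.
      At rose: go left to fig.
        fig is a leaf — visit fig.
      At rose: no right child.
      Visit rose.
    Visit lime.
  At poppy: go right to iris.
    At iris: go left to teak.
      teak is a leaf — visit teak.
    At iris: no right child.
    Visit iris.
  Visit poppy.
At daisy: no right child.
Visit daisy.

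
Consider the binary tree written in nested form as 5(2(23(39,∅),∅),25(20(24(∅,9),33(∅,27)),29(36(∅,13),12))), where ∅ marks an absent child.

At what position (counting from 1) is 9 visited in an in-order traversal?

6

In-order visits the left subtree, then the node, then the right subtree.
At 5: go left to 2.
  At 2: go left to 23.
    At 23: go left to 39.
      39 is a leaf — visit 39.
    Visit 23.
    At 23: no right child.
  Visit 2.
  At 2: no right child.
Visit 5.
At 5: go right to 25.
  At 25: go left to 20.
    At 20: go left to 24.
      At 24: no left child.
      Visit 24.
      At 24: go right to 9.
        9 is a leaf — visit 9.
    Visit 20.
    At 20: go right to 33.
      At 33: no left child.
      Visit 33.
      At 33: go right to 27.
        27 is a leaf — visit 27.
  Visit 25.
  At 25: go right to 29.
    At 29: go left to 36.
      At 36: no left child.
      Visit 36.
      At 36: go right to 13.
        13 is a leaf — visit 13.
    Visit 29.
    At 29: go right to 12.
      12 is a leaf — visit 12.
Full in-order sequence: 39, 23, 2, 5, 24, 9, 20, 33, 27, 25, 36, 13, 29, 12.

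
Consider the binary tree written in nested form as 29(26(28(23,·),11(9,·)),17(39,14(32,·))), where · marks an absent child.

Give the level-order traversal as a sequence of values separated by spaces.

29 26 17 28 11 39 14 23 9 32

Level-order visits nodes level by level from the root, left to right within each level.
Level 0: 29
Level 1: 26, 17
Level 2: 28, 11, 39, 14
Level 3: 23, 9, 32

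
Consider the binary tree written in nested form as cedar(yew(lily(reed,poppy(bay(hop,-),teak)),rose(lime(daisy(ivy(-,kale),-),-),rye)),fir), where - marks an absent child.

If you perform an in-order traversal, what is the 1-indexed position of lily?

In-order visits the left subtree, then the node, then the right subtree.
At cedar: go left to yew.
  At yew: go left to lily.
    At lily: go left to reed.
      reed is a leaf — visit reed.
    Visit lily.
    At lily: go right to poppy.
      At poppy: go left to bay.
        At bay: go left to hop.
          hop is a leaf — visit hop.
        Visit bay.
        At bay: no right child.
      Visit poppy.
      At poppy: go right to teak.
        teak is a leaf — visit teak.
  Visit yew.
  At yew: go right to rose.
    At rose: go left to lime.
      At lime: go left to daisy.
        At daisy: go left to ivy.
          At ivy: no left child.
          Visit ivy.
          At ivy: go right to kale.
            kale is a leaf — visit kale.
        Visit daisy.
        At daisy: no right child.
      Visit lime.
      At lime: no right child.
    Visit rose.
    At rose: go right to rye.
      rye is a leaf — visit rye.
Visit cedar.
At cedar: go right to fir.
  fir is a leaf — visit fir.
Full in-order sequence: reed, lily, hop, bay, poppy, teak, yew, ivy, kale, daisy, lime, rose, rye, cedar, fir.

2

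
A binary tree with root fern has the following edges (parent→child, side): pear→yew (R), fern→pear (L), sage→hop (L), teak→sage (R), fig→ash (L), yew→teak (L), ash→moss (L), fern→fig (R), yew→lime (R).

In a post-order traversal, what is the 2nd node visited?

Post-order visits the left subtree, then the right subtree, then the node.
At fern: go left to pear.
  At pear: no left child.
  At pear: go right to yew.
    At yew: go left to teak.
      At teak: no left child.
      At teak: go right to sage.
        At sage: go left to hop.
          hop is a leaf — visit hop.
        At sage: no right child.
        Visit sage.
      Visit teak.
    At yew: go right to lime.
      lime is a leaf — visit lime.
    Visit yew.
  Visit pear.
At fern: go right to fig.
  At fig: go left to ash.
    At ash: go left to moss.
      moss is a leaf — visit moss.
    At ash: no right child.
    Visit ash.
  At fig: no right child.
  Visit fig.
Visit fern.
Full post-order sequence: hop, sage, teak, lime, yew, pear, moss, ash, fig, fern.

sage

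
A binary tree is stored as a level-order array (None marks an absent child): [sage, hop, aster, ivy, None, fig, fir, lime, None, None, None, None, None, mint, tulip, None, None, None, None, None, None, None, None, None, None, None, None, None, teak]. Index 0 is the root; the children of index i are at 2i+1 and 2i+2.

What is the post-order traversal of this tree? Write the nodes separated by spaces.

Post-order visits the left subtree, then the right subtree, then the node.
At sage: go left to hop.
  At hop: go left to ivy.
    At ivy: go left to lime.
      lime is a leaf — visit lime.
    At ivy: no right child.
    Visit ivy.
  At hop: no right child.
  Visit hop.
At sage: go right to aster.
  At aster: go left to fig.
    fig is a leaf — visit fig.
  At aster: go right to fir.
    At fir: go left to mint.
      At mint: no left child.
      At mint: go right to teak.
        teak is a leaf — visit teak.
      Visit mint.
    At fir: go right to tulip.
      tulip is a leaf — visit tulip.
    Visit fir.
  Visit aster.
Visit sage.

lime ivy hop fig teak mint tulip fir aster sage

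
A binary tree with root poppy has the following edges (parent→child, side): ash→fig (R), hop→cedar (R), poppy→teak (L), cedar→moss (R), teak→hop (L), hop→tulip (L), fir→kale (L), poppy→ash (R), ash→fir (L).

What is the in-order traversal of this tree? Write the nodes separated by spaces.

tulip hop cedar moss teak poppy kale fir ash fig

In-order visits the left subtree, then the node, then the right subtree.
At poppy: go left to teak.
  At teak: go left to hop.
    At hop: go left to tulip.
      tulip is a leaf — visit tulip.
    Visit hop.
    At hop: go right to cedar.
      At cedar: no left child.
      Visit cedar.
      At cedar: go right to moss.
        moss is a leaf — visit moss.
  Visit teak.
  At teak: no right child.
Visit poppy.
At poppy: go right to ash.
  At ash: go left to fir.
    At fir: go left to kale.
      kale is a leaf — visit kale.
    Visit fir.
    At fir: no right child.
  Visit ash.
  At ash: go right to fig.
    fig is a leaf — visit fig.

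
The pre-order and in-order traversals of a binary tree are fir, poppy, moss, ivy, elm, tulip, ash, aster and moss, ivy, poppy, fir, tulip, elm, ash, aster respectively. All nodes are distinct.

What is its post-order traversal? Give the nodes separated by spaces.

ivy moss poppy tulip aster ash elm fir

The first element of pre-order is the root; it splits in-order into left and right subtrees.
Root fir: left subtree has 3 nodes {moss, ivy, poppy}, right has 4 {tulip, elm, ash, aster}.
  Root poppy: left subtree has 2 nodes {moss, ivy}, right has 0 { }.
    Root moss: left subtree has 0 nodes { }, right has 1 {ivy}.
  Root elm: left subtree has 1 node {tulip}, right has 2 {ash, aster}.
    Root ash: left subtree has 0 nodes { }, right has 1 {aster}.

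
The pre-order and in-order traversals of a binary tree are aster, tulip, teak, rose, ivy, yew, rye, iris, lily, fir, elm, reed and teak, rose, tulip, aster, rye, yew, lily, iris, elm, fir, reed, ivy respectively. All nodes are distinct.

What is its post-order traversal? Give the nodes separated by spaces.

The first element of pre-order is the root; it splits in-order into left and right subtrees.
Root aster: left subtree has 3 nodes {teak, rose, tulip}, right has 8 {rye, yew, lily, iris, elm, fir, reed, ivy}.
  Root tulip: left subtree has 2 nodes {teak, rose}, right has 0 { }.
    Root teak: left subtree has 0 nodes { }, right has 1 {rose}.
  Root ivy: left subtree has 7 nodes {rye, yew, lily, iris, elm, fir, reed}, right has 0 { }.
    Root yew: left subtree has 1 node {rye}, right has 5 {lily, iris, elm, fir, reed}.
      Root iris: left subtree has 1 node {lily}, right has 3 {elm, fir, reed}.
        Root fir: left subtree has 1 node {elm}, right has 1 {reed}.

rose teak tulip rye lily elm reed fir iris yew ivy aster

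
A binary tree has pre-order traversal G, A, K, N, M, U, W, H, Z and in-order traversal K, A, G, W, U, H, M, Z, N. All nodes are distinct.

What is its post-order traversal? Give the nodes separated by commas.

K, A, W, H, U, Z, M, N, G

The first element of pre-order is the root; it splits in-order into left and right subtrees.
Root G: left subtree has 2 nodes {K, A}, right has 6 {W, U, H, M, Z, N}.
  Root A: left subtree has 1 node {K}, right has 0 { }.
  Root N: left subtree has 5 nodes {W, U, H, M, Z}, right has 0 { }.
    Root M: left subtree has 3 nodes {W, U, H}, right has 1 {Z}.
      Root U: left subtree has 1 node {W}, right has 1 {H}.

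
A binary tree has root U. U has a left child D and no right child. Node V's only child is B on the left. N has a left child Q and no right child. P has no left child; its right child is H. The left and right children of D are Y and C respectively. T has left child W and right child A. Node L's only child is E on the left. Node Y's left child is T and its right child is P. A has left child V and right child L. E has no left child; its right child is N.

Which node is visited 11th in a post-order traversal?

P

Post-order visits the left subtree, then the right subtree, then the node.
At U: go left to D.
  At D: go left to Y.
    At Y: go left to T.
      At T: go left to W.
        W is a leaf — visit W.
      At T: go right to A.
        At A: go left to V.
          At V: go left to B.
            B is a leaf — visit B.
          At V: no right child.
          Visit V.
        At A: go right to L.
          At L: go left to E.
            At E: no left child.
            At E: go right to N.
              At N: go left to Q.
                Q is a leaf — visit Q.
              At N: no right child.
              Visit N.
            Visit E.
          At L: no right child.
          Visit L.
        Visit A.
      Visit T.
    At Y: go right to P.
      At P: no left child.
      At P: go right to H.
        H is a leaf — visit H.
      Visit P.
    Visit Y.
  At D: go right to C.
    C is a leaf — visit C.
  Visit D.
At U: no right child.
Visit U.
Full post-order sequence: W, B, V, Q, N, E, L, A, T, H, P, Y, C, D, U.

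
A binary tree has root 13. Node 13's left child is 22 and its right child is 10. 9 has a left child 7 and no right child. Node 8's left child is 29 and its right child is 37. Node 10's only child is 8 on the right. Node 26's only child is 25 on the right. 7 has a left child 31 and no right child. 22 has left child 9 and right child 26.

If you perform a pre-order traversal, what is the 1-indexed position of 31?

5

Pre-order visits the node, then its left subtree, then its right subtree.
Visit 13.
At 13: go left to 22.
  Visit 22.
  At 22: go left to 9.
    Visit 9.
    At 9: go left to 7.
      Visit 7.
      At 7: go left to 31.
        31 is a leaf — visit 31.
      At 7: no right child.
    At 9: no right child.
  At 22: go right to 26.
    Visit 26.
    At 26: no left child.
    At 26: go right to 25.
      25 is a leaf — visit 25.
At 13: go right to 10.
  Visit 10.
  At 10: no left child.
  At 10: go right to 8.
    Visit 8.
    At 8: go left to 29.
      29 is a leaf — visit 29.
    At 8: go right to 37.
      37 is a leaf — visit 37.
Full pre-order sequence: 13, 22, 9, 7, 31, 26, 25, 10, 8, 29, 37.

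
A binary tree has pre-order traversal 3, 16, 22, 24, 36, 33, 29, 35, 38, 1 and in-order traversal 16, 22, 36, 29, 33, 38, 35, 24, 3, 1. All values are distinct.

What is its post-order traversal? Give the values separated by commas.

29, 38, 35, 33, 36, 24, 22, 16, 1, 3

The first element of pre-order is the root; it splits in-order into left and right subtrees.
Root 3: left subtree has 8 nodes {16, 22, 36, 29, 33, 38, 35, 24}, right has 1 {1}.
  Root 16: left subtree has 0 nodes { }, right has 7 {22, 36, 29, 33, 38, 35, 24}.
    Root 22: left subtree has 0 nodes { }, right has 6 {36, 29, 33, 38, 35, 24}.
      Root 24: left subtree has 5 nodes {36, 29, 33, 38, 35}, right has 0 { }.
        Root 36: left subtree has 0 nodes { }, right has 4 {29, 33, 38, 35}.
          Root 33: left subtree has 1 node {29}, right has 2 {38, 35}.
            Root 35: left subtree has 1 node {38}, right has 0 { }.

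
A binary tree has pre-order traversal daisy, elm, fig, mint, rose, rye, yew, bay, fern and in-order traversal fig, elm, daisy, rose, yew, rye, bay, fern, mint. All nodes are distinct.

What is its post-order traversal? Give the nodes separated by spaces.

The first element of pre-order is the root; it splits in-order into left and right subtrees.
Root daisy: left subtree has 2 nodes {fig, elm}, right has 6 {rose, yew, rye, bay, fern, mint}.
  Root elm: left subtree has 1 node {fig}, right has 0 { }.
  Root mint: left subtree has 5 nodes {rose, yew, rye, bay, fern}, right has 0 { }.
    Root rose: left subtree has 0 nodes { }, right has 4 {yew, rye, bay, fern}.
      Root rye: left subtree has 1 node {yew}, right has 2 {bay, fern}.
        Root bay: left subtree has 0 nodes { }, right has 1 {fern}.

fig elm yew fern bay rye rose mint daisy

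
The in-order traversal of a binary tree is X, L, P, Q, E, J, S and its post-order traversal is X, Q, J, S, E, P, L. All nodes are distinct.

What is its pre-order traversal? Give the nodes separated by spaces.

The last element of post-order is the root; it splits in-order into left and right subtrees.
Root L: left subtree has 1 node {X}, right has 5 {P, Q, E, J, S}.
  Root P: left subtree has 0 nodes { }, right has 4 {Q, E, J, S}.
    Root E: left subtree has 1 node {Q}, right has 2 {J, S}.
      Root S: left subtree has 1 node {J}, right has 0 { }.

L X P E Q S J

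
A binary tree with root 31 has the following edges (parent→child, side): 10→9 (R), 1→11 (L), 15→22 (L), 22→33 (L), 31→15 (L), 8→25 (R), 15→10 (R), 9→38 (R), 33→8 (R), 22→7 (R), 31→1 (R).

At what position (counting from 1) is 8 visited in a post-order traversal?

Post-order visits the left subtree, then the right subtree, then the node.
At 31: go left to 15.
  At 15: go left to 22.
    At 22: go left to 33.
      At 33: no left child.
      At 33: go right to 8.
        At 8: no left child.
        At 8: go right to 25.
          25 is a leaf — visit 25.
        Visit 8.
      Visit 33.
    At 22: go right to 7.
      7 is a leaf — visit 7.
    Visit 22.
  At 15: go right to 10.
    At 10: no left child.
    At 10: go right to 9.
      At 9: no left child.
      At 9: go right to 38.
        38 is a leaf — visit 38.
      Visit 9.
    Visit 10.
  Visit 15.
At 31: go right to 1.
  At 1: go left to 11.
    11 is a leaf — visit 11.
  At 1: no right child.
  Visit 1.
Visit 31.
Full post-order sequence: 25, 8, 33, 7, 22, 38, 9, 10, 15, 11, 1, 31.

2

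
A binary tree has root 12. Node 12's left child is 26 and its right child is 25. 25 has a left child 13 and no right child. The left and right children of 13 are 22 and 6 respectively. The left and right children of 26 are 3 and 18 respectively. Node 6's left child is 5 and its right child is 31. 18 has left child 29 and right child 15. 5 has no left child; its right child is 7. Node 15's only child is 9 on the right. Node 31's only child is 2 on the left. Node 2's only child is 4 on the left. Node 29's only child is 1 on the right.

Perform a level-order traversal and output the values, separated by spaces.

Level-order visits nodes level by level from the root, left to right within each level.
Level 0: 12
Level 1: 26, 25
Level 2: 3, 18, 13
Level 3: 29, 15, 22, 6
Level 4: 1, 9, 5, 31
Level 5: 7, 2
Level 6: 4

12 26 25 3 18 13 29 15 22 6 1 9 5 31 7 2 4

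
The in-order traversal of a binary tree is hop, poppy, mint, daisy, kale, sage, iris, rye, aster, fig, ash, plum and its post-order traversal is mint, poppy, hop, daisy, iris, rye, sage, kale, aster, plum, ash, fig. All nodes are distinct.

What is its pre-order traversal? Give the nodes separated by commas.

The last element of post-order is the root; it splits in-order into left and right subtrees.
Root fig: left subtree has 9 nodes {hop, poppy, mint, daisy, kale, sage, iris, rye, aster}, right has 2 {ash, plum}.
  Root aster: left subtree has 8 nodes {hop, poppy, mint, daisy, kale, sage, iris, rye}, right has 0 { }.
    Root kale: left subtree has 4 nodes {hop, poppy, mint, daisy}, right has 3 {sage, iris, rye}.
      Root daisy: left subtree has 3 nodes {hop, poppy, mint}, right has 0 { }.
        Root hop: left subtree has 0 nodes { }, right has 2 {poppy, mint}.
          Root poppy: left subtree has 0 nodes { }, right has 1 {mint}.
      Root sage: left subtree has 0 nodes { }, right has 2 {iris, rye}.
        Root rye: left subtree has 1 node {iris}, right has 0 { }.
  Root ash: left subtree has 0 nodes { }, right has 1 {plum}.

fig, aster, kale, daisy, hop, poppy, mint, sage, rye, iris, ash, plum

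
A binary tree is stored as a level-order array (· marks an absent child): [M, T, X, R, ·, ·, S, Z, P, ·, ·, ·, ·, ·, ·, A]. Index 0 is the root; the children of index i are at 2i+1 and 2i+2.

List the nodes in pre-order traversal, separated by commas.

M, T, R, Z, A, P, X, S

Pre-order visits the node, then its left subtree, then its right subtree.
Visit M.
At M: go left to T.
  Visit T.
  At T: go left to R.
    Visit R.
    At R: go left to Z.
      Visit Z.
      At Z: go left to A.
        A is a leaf — visit A.
      At Z: no right child.
    At R: go right to P.
      P is a leaf — visit P.
  At T: no right child.
At M: go right to X.
  Visit X.
  At X: no left child.
  At X: go right to S.
    S is a leaf — visit S.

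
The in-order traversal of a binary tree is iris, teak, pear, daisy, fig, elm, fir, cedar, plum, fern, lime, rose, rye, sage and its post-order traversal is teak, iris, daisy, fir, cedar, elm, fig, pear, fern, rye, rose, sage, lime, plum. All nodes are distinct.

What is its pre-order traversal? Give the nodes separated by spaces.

The last element of post-order is the root; it splits in-order into left and right subtrees.
Root plum: left subtree has 8 nodes {iris, teak, pear, daisy, fig, elm, fir, cedar}, right has 5 {fern, lime, rose, rye, sage}.
  Root pear: left subtree has 2 nodes {iris, teak}, right has 5 {daisy, fig, elm, fir, cedar}.
    Root iris: left subtree has 0 nodes { }, right has 1 {teak}.
    Root fig: left subtree has 1 node {daisy}, right has 3 {elm, fir, cedar}.
      Root elm: left subtree has 0 nodes { }, right has 2 {fir, cedar}.
        Root cedar: left subtree has 1 node {fir}, right has 0 { }.
  Root lime: left subtree has 1 node {fern}, right has 3 {rose, rye, sage}.
    Root sage: left subtree has 2 nodes {rose, rye}, right has 0 { }.
      Root rose: left subtree has 0 nodes { }, right has 1 {rye}.

plum pear iris teak fig daisy elm cedar fir lime fern sage rose rye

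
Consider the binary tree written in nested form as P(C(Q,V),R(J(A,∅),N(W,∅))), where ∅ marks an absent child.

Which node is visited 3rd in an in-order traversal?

In-order visits the left subtree, then the node, then the right subtree.
At P: go left to C.
  At C: go left to Q.
    Q is a leaf — visit Q.
  Visit C.
  At C: go right to V.
    V is a leaf — visit V.
Visit P.
At P: go right to R.
  At R: go left to J.
    At J: go left to A.
      A is a leaf — visit A.
    Visit J.
    At J: no right child.
  Visit R.
  At R: go right to N.
    At N: go left to W.
      W is a leaf — visit W.
    Visit N.
    At N: no right child.
Full in-order sequence: Q, C, V, P, A, J, R, W, N.

V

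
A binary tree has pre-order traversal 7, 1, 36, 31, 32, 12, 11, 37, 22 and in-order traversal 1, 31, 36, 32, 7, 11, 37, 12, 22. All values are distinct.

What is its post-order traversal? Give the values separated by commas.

The first element of pre-order is the root; it splits in-order into left and right subtrees.
Root 7: left subtree has 4 nodes {1, 31, 36, 32}, right has 4 {11, 37, 12, 22}.
  Root 1: left subtree has 0 nodes { }, right has 3 {31, 36, 32}.
    Root 36: left subtree has 1 node {31}, right has 1 {32}.
  Root 12: left subtree has 2 nodes {11, 37}, right has 1 {22}.
    Root 11: left subtree has 0 nodes { }, right has 1 {37}.

31, 32, 36, 1, 37, 11, 22, 12, 7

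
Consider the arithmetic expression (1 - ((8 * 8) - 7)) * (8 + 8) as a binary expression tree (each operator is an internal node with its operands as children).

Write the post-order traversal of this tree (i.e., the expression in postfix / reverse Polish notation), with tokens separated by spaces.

1 8 8 * 7 - - 8 8 + *

Post-order on an expression tree gives postfix notation: for each operator, emit left operand, right operand, then the operator.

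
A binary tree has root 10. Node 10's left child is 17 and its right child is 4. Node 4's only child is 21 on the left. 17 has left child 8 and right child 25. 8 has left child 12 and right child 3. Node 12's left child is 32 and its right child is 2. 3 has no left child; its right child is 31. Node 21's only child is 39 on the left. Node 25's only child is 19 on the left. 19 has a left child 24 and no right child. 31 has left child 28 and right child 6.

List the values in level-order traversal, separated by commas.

10, 17, 4, 8, 25, 21, 12, 3, 19, 39, 32, 2, 31, 24, 28, 6

Level-order visits nodes level by level from the root, left to right within each level.
Level 0: 10
Level 1: 17, 4
Level 2: 8, 25, 21
Level 3: 12, 3, 19, 39
Level 4: 32, 2, 31, 24
Level 5: 28, 6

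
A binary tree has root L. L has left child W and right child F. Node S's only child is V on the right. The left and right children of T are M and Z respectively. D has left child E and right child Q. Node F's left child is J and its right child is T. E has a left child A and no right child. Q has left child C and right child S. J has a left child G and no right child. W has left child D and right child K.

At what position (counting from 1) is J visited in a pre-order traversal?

12

Pre-order visits the node, then its left subtree, then its right subtree.
Visit L.
At L: go left to W.
  Visit W.
  At W: go left to D.
    Visit D.
    At D: go left to E.
      Visit E.
      At E: go left to A.
        A is a leaf — visit A.
      At E: no right child.
    At D: go right to Q.
      Visit Q.
      At Q: go left to C.
        C is a leaf — visit C.
      At Q: go right to S.
        Visit S.
        At S: no left child.
        At S: go right to V.
          V is a leaf — visit V.
  At W: go right to K.
    K is a leaf — visit K.
At L: go right to F.
  Visit F.
  At F: go left to J.
    Visit J.
    At J: go left to G.
      G is a leaf — visit G.
    At J: no right child.
  At F: go right to T.
    Visit T.
    At T: go left to M.
      M is a leaf — visit M.
    At T: go right to Z.
      Z is a leaf — visit Z.
Full pre-order sequence: L, W, D, E, A, Q, C, S, V, K, F, J, G, T, M, Z.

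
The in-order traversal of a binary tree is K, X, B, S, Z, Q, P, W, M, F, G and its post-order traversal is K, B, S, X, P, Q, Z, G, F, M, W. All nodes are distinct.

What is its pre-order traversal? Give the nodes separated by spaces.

W Z X K S B Q P M F G

The last element of post-order is the root; it splits in-order into left and right subtrees.
Root W: left subtree has 7 nodes {K, X, B, S, Z, Q, P}, right has 3 {M, F, G}.
  Root Z: left subtree has 4 nodes {K, X, B, S}, right has 2 {Q, P}.
    Root X: left subtree has 1 node {K}, right has 2 {B, S}.
      Root S: left subtree has 1 node {B}, right has 0 { }.
    Root Q: left subtree has 0 nodes { }, right has 1 {P}.
  Root M: left subtree has 0 nodes { }, right has 2 {F, G}.
    Root F: left subtree has 0 nodes { }, right has 1 {G}.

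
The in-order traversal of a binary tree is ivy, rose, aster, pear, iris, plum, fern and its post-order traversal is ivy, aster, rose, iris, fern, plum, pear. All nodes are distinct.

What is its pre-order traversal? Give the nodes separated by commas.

pear, rose, ivy, aster, plum, iris, fern

The last element of post-order is the root; it splits in-order into left and right subtrees.
Root pear: left subtree has 3 nodes {ivy, rose, aster}, right has 3 {iris, plum, fern}.
  Root rose: left subtree has 1 node {ivy}, right has 1 {aster}.
  Root plum: left subtree has 1 node {iris}, right has 1 {fern}.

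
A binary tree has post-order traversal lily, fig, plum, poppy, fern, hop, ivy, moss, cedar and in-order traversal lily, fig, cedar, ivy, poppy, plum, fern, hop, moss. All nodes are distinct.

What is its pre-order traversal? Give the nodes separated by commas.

cedar, fig, lily, moss, ivy, hop, fern, poppy, plum

The last element of post-order is the root; it splits in-order into left and right subtrees.
Root cedar: left subtree has 2 nodes {lily, fig}, right has 6 {ivy, poppy, plum, fern, hop, moss}.
  Root fig: left subtree has 1 node {lily}, right has 0 { }.
  Root moss: left subtree has 5 nodes {ivy, poppy, plum, fern, hop}, right has 0 { }.
    Root ivy: left subtree has 0 nodes { }, right has 4 {poppy, plum, fern, hop}.
      Root hop: left subtree has 3 nodes {poppy, plum, fern}, right has 0 { }.
        Root fern: left subtree has 2 nodes {poppy, plum}, right has 0 { }.
          Root poppy: left subtree has 0 nodes { }, right has 1 {plum}.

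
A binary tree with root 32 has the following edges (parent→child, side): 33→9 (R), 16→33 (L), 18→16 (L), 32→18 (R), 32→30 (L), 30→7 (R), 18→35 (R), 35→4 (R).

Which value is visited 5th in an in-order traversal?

In-order visits the left subtree, then the node, then the right subtree.
At 32: go left to 30.
  At 30: no left child.
  Visit 30.
  At 30: go right to 7.
    7 is a leaf — visit 7.
Visit 32.
At 32: go right to 18.
  At 18: go left to 16.
    At 16: go left to 33.
      At 33: no left child.
      Visit 33.
      At 33: go right to 9.
        9 is a leaf — visit 9.
    Visit 16.
    At 16: no right child.
  Visit 18.
  At 18: go right to 35.
    At 35: no left child.
    Visit 35.
    At 35: go right to 4.
      4 is a leaf — visit 4.
Full in-order sequence: 30, 7, 32, 33, 9, 16, 18, 35, 4.

9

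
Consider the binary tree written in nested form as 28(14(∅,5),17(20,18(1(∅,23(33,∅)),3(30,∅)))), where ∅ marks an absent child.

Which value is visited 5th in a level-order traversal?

Level-order visits nodes level by level from the root, left to right within each level.
Level 0: 28
Level 1: 14, 17
Level 2: 5, 20, 18
Level 3: 1, 3
Level 4: 23, 30
Level 5: 33
Full level-order sequence: 28, 14, 17, 5, 20, 18, 1, 3, 23, 30, 33.

20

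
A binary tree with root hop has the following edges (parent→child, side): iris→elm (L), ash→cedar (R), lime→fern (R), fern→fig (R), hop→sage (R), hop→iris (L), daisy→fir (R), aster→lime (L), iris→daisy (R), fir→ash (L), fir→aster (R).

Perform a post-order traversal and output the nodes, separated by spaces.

Post-order visits the left subtree, then the right subtree, then the node.
At hop: go left to iris.
  At iris: go left to elm.
    elm is a leaf — visit elm.
  At iris: go right to daisy.
    At daisy: no left child.
    At daisy: go right to fir.
      At fir: go left to ash.
        At ash: no left child.
        At ash: go right to cedar.
          cedar is a leaf — visit cedar.
        Visit ash.
      At fir: go right to aster.
        At aster: go left to lime.
          At lime: no left child.
          At lime: go right to fern.
            At fern: no left child.
            At fern: go right to fig.
              fig is a leaf — visit fig.
            Visit fern.
          Visit lime.
        At aster: no right child.
        Visit aster.
      Visit fir.
    Visit daisy.
  Visit iris.
At hop: go right to sage.
  sage is a leaf — visit sage.
Visit hop.

elm cedar ash fig fern lime aster fir daisy iris sage hop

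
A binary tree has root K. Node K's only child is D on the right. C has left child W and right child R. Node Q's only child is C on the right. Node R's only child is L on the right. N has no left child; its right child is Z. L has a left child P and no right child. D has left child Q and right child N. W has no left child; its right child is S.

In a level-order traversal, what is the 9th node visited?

Level-order visits nodes level by level from the root, left to right within each level.
Level 0: K
Level 1: D
Level 2: Q, N
Level 3: C, Z
Level 4: W, R
Level 5: S, L
Level 6: P
Full level-order sequence: K, D, Q, N, C, Z, W, R, S, L, P.

S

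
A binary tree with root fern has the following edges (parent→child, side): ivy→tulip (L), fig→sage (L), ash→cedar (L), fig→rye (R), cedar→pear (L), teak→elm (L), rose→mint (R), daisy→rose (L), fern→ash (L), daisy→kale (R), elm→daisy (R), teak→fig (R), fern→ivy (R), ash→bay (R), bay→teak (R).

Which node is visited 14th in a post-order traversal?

Post-order visits the left subtree, then the right subtree, then the node.
At fern: go left to ash.
  At ash: go left to cedar.
    At cedar: go left to pear.
      pear is a leaf — visit pear.
    At cedar: no right child.
    Visit cedar.
  At ash: go right to bay.
    At bay: no left child.
    At bay: go right to teak.
      At teak: go left to elm.
        At elm: no left child.
        At elm: go right to daisy.
          At daisy: go left to rose.
            At rose: no left child.
            At rose: go right to mint.
              mint is a leaf — visit mint.
            Visit rose.
          At daisy: go right to kale.
            kale is a leaf — visit kale.
          Visit daisy.
        Visit elm.
      At teak: go right to fig.
        At fig: go left to sage.
          sage is a leaf — visit sage.
        At fig: go right to rye.
          rye is a leaf — visit rye.
        Visit fig.
      Visit teak.
    Visit bay.
  Visit ash.
At fern: go right to ivy.
  At ivy: go left to tulip.
    tulip is a leaf — visit tulip.
  At ivy: no right child.
  Visit ivy.
Visit fern.
Full post-order sequence: pear, cedar, mint, rose, kale, daisy, elm, sage, rye, fig, teak, bay, ash, tulip, ivy, fern.

tulip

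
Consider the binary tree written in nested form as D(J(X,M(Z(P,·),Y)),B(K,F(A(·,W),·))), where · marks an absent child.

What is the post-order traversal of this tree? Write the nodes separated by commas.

X, P, Z, Y, M, J, K, W, A, F, B, D

Post-order visits the left subtree, then the right subtree, then the node.
At D: go left to J.
  At J: go left to X.
    X is a leaf — visit X.
  At J: go right to M.
    At M: go left to Z.
      At Z: go left to P.
        P is a leaf — visit P.
      At Z: no right child.
      Visit Z.
    At M: go right to Y.
      Y is a leaf — visit Y.
    Visit M.
  Visit J.
At D: go right to B.
  At B: go left to K.
    K is a leaf — visit K.
  At B: go right to F.
    At F: go left to A.
      At A: no left child.
      At A: go right to W.
        W is a leaf — visit W.
      Visit A.
    At F: no right child.
    Visit F.
  Visit B.
Visit D.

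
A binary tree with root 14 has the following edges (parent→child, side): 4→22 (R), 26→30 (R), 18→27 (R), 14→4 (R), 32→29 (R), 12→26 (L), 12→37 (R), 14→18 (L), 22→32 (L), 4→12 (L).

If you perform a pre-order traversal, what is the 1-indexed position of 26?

Pre-order visits the node, then its left subtree, then its right subtree.
Visit 14.
At 14: go left to 18.
  Visit 18.
  At 18: no left child.
  At 18: go right to 27.
    27 is a leaf — visit 27.
At 14: go right to 4.
  Visit 4.
  At 4: go left to 12.
    Visit 12.
    At 12: go left to 26.
      Visit 26.
      At 26: no left child.
      At 26: go right to 30.
        30 is a leaf — visit 30.
    At 12: go right to 37.
      37 is a leaf — visit 37.
  At 4: go right to 22.
    Visit 22.
    At 22: go left to 32.
      Visit 32.
      At 32: no left child.
      At 32: go right to 29.
        29 is a leaf — visit 29.
    At 22: no right child.
Full pre-order sequence: 14, 18, 27, 4, 12, 26, 30, 37, 22, 32, 29.

6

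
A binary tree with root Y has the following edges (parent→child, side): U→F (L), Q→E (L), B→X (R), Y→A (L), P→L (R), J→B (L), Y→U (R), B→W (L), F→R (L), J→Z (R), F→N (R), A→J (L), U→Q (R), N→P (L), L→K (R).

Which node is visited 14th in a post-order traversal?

Post-order visits the left subtree, then the right subtree, then the node.
At Y: go left to A.
  At A: go left to J.
    At J: go left to B.
      At B: go left to W.
        W is a leaf — visit W.
      At B: go right to X.
        X is a leaf — visit X.
      Visit B.
    At J: go right to Z.
      Z is a leaf — visit Z.
    Visit J.
  At A: no right child.
  Visit A.
At Y: go right to U.
  At U: go left to F.
    At F: go left to R.
      R is a leaf — visit R.
    At F: go right to N.
      At N: go left to P.
        At P: no left child.
        At P: go right to L.
          At L: no left child.
          At L: go right to K.
            K is a leaf — visit K.
          Visit L.
        Visit P.
      At N: no right child.
      Visit N.
    Visit F.
  At U: go right to Q.
    At Q: go left to E.
      E is a leaf — visit E.
    At Q: no right child.
    Visit Q.
  Visit U.
Visit Y.
Full post-order sequence: W, X, B, Z, J, A, R, K, L, P, N, F, E, Q, U, Y.

Q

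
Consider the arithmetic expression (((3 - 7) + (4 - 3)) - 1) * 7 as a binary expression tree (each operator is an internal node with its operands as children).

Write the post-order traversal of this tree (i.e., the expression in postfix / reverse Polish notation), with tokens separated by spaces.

Post-order on an expression tree gives postfix notation: for each operator, emit left operand, right operand, then the operator.

3 7 - 4 3 - + 1 - 7 *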